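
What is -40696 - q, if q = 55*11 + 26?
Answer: -41327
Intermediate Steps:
q = 631 (q = 605 + 26 = 631)
-40696 - q = -40696 - 1*631 = -40696 - 631 = -41327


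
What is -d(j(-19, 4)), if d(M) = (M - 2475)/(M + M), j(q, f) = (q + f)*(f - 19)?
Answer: 5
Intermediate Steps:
j(q, f) = (-19 + f)*(f + q) (j(q, f) = (f + q)*(-19 + f) = (-19 + f)*(f + q))
d(M) = (-2475 + M)/(2*M) (d(M) = (-2475 + M)/((2*M)) = (-2475 + M)*(1/(2*M)) = (-2475 + M)/(2*M))
-d(j(-19, 4)) = -(-2475 + (4**2 - 19*4 - 19*(-19) + 4*(-19)))/(2*(4**2 - 19*4 - 19*(-19) + 4*(-19))) = -(-2475 + (16 - 76 + 361 - 76))/(2*(16 - 76 + 361 - 76)) = -(-2475 + 225)/(2*225) = -(-2250)/(2*225) = -1*(-5) = 5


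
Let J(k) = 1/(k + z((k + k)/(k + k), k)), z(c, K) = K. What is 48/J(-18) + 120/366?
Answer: -105388/61 ≈ -1727.7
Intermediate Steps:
J(k) = 1/(2*k) (J(k) = 1/(k + k) = 1/(2*k))
48/J(-18) + 120/366 = 48/(((1/2)/(-18))) + 120/366 = 48/(((1/2)*(-1/18))) + 120*(1/366) = 48/(-1/36) + 20/61 = 48*(-36) + 20/61 = -1728 + 20/61 = -105388/61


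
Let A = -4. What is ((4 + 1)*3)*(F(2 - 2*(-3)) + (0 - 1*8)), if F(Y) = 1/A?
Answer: -495/4 ≈ -123.75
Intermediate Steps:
F(Y) = -1/4 (F(Y) = 1/(-4) = -1/4)
((4 + 1)*3)*(F(2 - 2*(-3)) + (0 - 1*8)) = ((4 + 1)*3)*(-1/4 + (0 - 1*8)) = (5*3)*(-1/4 + (0 - 8)) = 15*(-1/4 - 8) = 15*(-33/4) = -495/4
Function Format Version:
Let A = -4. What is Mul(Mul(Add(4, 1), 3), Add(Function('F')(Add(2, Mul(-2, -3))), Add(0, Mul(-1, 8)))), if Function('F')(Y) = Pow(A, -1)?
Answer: Rational(-495, 4) ≈ -123.75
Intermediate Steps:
Function('F')(Y) = Rational(-1, 4) (Function('F')(Y) = Pow(-4, -1) = Rational(-1, 4))
Mul(Mul(Add(4, 1), 3), Add(Function('F')(Add(2, Mul(-2, -3))), Add(0, Mul(-1, 8)))) = Mul(Mul(Add(4, 1), 3), Add(Rational(-1, 4), Add(0, Mul(-1, 8)))) = Mul(Mul(5, 3), Add(Rational(-1, 4), Add(0, -8))) = Mul(15, Add(Rational(-1, 4), -8)) = Mul(15, Rational(-33, 4)) = Rational(-495, 4)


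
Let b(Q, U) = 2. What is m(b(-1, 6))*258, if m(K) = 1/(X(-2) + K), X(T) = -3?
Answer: -258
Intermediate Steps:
m(K) = 1/(-3 + K)
m(b(-1, 6))*258 = 258/(-3 + 2) = 258/(-1) = -1*258 = -258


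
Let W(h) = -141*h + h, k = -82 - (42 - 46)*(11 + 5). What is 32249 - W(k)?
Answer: 29729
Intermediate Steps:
k = -18 (k = -82 - (-4)*16 = -82 - 1*(-64) = -82 + 64 = -18)
W(h) = -140*h
32249 - W(k) = 32249 - (-140)*(-18) = 32249 - 1*2520 = 32249 - 2520 = 29729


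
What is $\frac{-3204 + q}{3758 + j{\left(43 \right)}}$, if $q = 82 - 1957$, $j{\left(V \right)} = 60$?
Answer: $- \frac{5079}{3818} \approx -1.3303$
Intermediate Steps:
$q = -1875$
$\frac{-3204 + q}{3758 + j{\left(43 \right)}} = \frac{-3204 - 1875}{3758 + 60} = - \frac{5079}{3818}$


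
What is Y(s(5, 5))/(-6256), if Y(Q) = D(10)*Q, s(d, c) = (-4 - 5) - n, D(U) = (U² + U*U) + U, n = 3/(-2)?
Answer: 1575/6256 ≈ 0.25176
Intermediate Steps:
n = -3/2 (n = 3*(-½) = -3/2 ≈ -1.5000)
D(U) = U + 2*U² (D(U) = (U² + U²) + U = 2*U² + U = U + 2*U²)
s(d, c) = -15/2 (s(d, c) = (-4 - 5) - 1*(-3/2) = -9 + 3/2 = -15/2)
Y(Q) = 210*Q (Y(Q) = (10*(1 + 2*10))*Q = (10*(1 + 20))*Q = (10*21)*Q = 210*Q)
Y(s(5, 5))/(-6256) = (210*(-15/2))/(-6256) = -1575*(-1/6256) = 1575/6256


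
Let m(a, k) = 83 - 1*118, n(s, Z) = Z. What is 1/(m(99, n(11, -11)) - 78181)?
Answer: -1/78216 ≈ -1.2785e-5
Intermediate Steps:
m(a, k) = -35 (m(a, k) = 83 - 118 = -35)
1/(m(99, n(11, -11)) - 78181) = 1/(-35 - 78181) = 1/(-78216) = -1/78216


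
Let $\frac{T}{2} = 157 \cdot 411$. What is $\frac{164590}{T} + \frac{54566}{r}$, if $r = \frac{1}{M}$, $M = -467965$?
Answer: $- \frac{1647695537583835}{64527} \approx -2.5535 \cdot 10^{10}$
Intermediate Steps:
$T = 129054$ ($T = 2 \cdot 157 \cdot 411 = 2 \cdot 64527 = 129054$)
$r = - \frac{1}{467965}$ ($r = \frac{1}{-467965} = - \frac{1}{467965} \approx -2.1369 \cdot 10^{-6}$)
$\frac{164590}{T} + \frac{54566}{r} = \frac{164590}{129054} + \frac{54566}{- \frac{1}{467965}} = 164590 \cdot \frac{1}{129054} + 54566 \left(-467965\right) = \frac{82295}{64527} - 25534978190 = - \frac{1647695537583835}{64527}$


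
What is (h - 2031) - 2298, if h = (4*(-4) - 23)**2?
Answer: -2808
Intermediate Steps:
h = 1521 (h = (-16 - 23)**2 = (-39)**2 = 1521)
(h - 2031) - 2298 = (1521 - 2031) - 2298 = -510 - 2298 = -2808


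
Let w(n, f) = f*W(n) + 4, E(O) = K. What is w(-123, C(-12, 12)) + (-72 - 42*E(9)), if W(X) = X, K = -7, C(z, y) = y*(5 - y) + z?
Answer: 12034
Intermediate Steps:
C(z, y) = z + y*(5 - y)
E(O) = -7
w(n, f) = 4 + f*n (w(n, f) = f*n + 4 = 4 + f*n)
w(-123, C(-12, 12)) + (-72 - 42*E(9)) = (4 + (-12 - 1*12**2 + 5*12)*(-123)) + (-72 - 42*(-7)) = (4 + (-12 - 1*144 + 60)*(-123)) + (-72 + 294) = (4 + (-12 - 144 + 60)*(-123)) + 222 = (4 - 96*(-123)) + 222 = (4 + 11808) + 222 = 11812 + 222 = 12034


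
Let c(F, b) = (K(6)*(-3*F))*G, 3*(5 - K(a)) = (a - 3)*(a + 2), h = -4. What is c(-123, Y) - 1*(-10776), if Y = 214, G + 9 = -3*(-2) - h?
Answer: 9669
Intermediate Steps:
K(a) = 5 - (-3 + a)*(2 + a)/3 (K(a) = 5 - (a - 3)*(a + 2)/3 = 5 - (-3 + a)*(2 + a)/3)
G = 1 (G = -9 + (-3*(-2) - 1*(-4)) = -9 + (6 + 4) = -9 + 10 = 1)
c(F, b) = 9*F (c(F, b) = ((7 - ⅓*6² + (⅓)*6)*(-3*F))*1 = ((7 - ⅓*36 + 2)*(-3*F))*1 = ((7 - 12 + 2)*(-3*F))*1 = -(-9)*F*1 = (9*F)*1 = 9*F)
c(-123, Y) - 1*(-10776) = 9*(-123) - 1*(-10776) = -1107 + 10776 = 9669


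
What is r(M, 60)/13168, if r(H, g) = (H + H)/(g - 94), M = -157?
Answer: 157/223856 ≈ 0.00070134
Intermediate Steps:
r(H, g) = 2*H/(-94 + g) (r(H, g) = (2*H)/(-94 + g) = 2*H/(-94 + g))
r(M, 60)/13168 = (2*(-157)/(-94 + 60))/13168 = (2*(-157)/(-34))*(1/13168) = (2*(-157)*(-1/34))*(1/13168) = (157/17)*(1/13168) = 157/223856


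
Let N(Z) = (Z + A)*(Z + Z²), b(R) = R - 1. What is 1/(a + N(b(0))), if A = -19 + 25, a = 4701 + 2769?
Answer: 1/7470 ≈ 0.00013387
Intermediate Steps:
b(R) = -1 + R
a = 7470
A = 6
N(Z) = (6 + Z)*(Z + Z²) (N(Z) = (Z + 6)*(Z + Z²) = (6 + Z)*(Z + Z²))
1/(a + N(b(0))) = 1/(7470 + (-1 + 0)*(6 + (-1 + 0)² + 7*(-1 + 0))) = 1/(7470 - (6 + (-1)² + 7*(-1))) = 1/(7470 - (6 + 1 - 7)) = 1/(7470 - 1*0) = 1/(7470 + 0) = 1/7470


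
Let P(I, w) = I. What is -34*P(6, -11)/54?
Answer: -34/9 ≈ -3.7778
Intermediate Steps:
-34*P(6, -11)/54 = -204/54 = -34*1/9 = -34/9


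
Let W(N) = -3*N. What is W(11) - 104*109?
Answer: -11369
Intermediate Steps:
W(11) - 104*109 = -3*11 - 104*109 = -33 - 11336 = -11369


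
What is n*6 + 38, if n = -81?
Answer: -448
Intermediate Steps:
n*6 + 38 = -81*6 + 38 = -486 + 38 = -448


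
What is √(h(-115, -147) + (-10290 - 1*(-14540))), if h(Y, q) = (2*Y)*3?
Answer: 2*√890 ≈ 59.666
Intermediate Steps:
h(Y, q) = 6*Y
√(h(-115, -147) + (-10290 - 1*(-14540))) = √(6*(-115) + (-10290 - 1*(-14540))) = √(-690 + (-10290 + 14540)) = √(-690 + 4250) = √3560 = 2*√890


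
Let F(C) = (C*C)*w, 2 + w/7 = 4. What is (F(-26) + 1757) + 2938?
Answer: 14159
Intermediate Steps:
w = 14 (w = -14 + 7*4 = -14 + 28 = 14)
F(C) = 14*C**2 (F(C) = (C*C)*14 = C**2*14 = 14*C**2)
(F(-26) + 1757) + 2938 = (14*(-26)**2 + 1757) + 2938 = (14*676 + 1757) + 2938 = (9464 + 1757) + 2938 = 11221 + 2938 = 14159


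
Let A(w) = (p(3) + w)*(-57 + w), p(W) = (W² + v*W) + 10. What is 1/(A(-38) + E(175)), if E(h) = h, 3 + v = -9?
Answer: 1/5400 ≈ 0.00018519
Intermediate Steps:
v = -12 (v = -3 - 9 = -12)
p(W) = 10 + W² - 12*W (p(W) = (W² - 12*W) + 10 = 10 + W² - 12*W)
A(w) = (-57 + w)*(-17 + w) (A(w) = ((10 + 3² - 12*3) + w)*(-57 + w) = ((10 + 9 - 36) + w)*(-57 + w) = (-17 + w)*(-57 + w) = (-57 + w)*(-17 + w))
1/(A(-38) + E(175)) = 1/((969 + (-38)² - 74*(-38)) + 175) = 1/((969 + 1444 + 2812) + 175) = 1/(5225 + 175) = 1/5400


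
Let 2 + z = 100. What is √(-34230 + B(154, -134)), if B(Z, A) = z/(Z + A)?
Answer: I*√3422510/10 ≈ 185.0*I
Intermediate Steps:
z = 98 (z = -2 + 100 = 98)
B(Z, A) = 98/(A + Z) (B(Z, A) = 98/(Z + A) = 98/(A + Z))
√(-34230 + B(154, -134)) = √(-34230 + 98/(-134 + 154)) = √(-34230 + 98/20) = √(-34230 + 98*(1/20)) = √(-34230 + 49/10) = √(-342251/10) = I*√3422510/10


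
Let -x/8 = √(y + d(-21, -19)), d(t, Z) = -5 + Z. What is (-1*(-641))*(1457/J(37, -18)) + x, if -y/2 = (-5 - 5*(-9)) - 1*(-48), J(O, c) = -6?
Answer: -933937/6 - 80*I*√2 ≈ -1.5566e+5 - 113.14*I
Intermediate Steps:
y = -176 (y = -2*((-5 - 5*(-9)) - 1*(-48)) = -2*((-5 + 45) + 48) = -2*(40 + 48) = -2*88 = -176)
x = -80*I*√2 (x = -8*√(-176 + (-5 - 19)) = -8*√(-176 - 24) = -80*I*√2 ≈ -113.14*I)
(-1*(-641))*(1457/J(37, -18)) + x = (-1*(-641))*(1457/(-6)) - 80*I*√2 = 641*(1457*(-⅙)) - 80*I*√2 = 641*(-1457/6) - 80*I*√2 = -933937/6 - 80*I*√2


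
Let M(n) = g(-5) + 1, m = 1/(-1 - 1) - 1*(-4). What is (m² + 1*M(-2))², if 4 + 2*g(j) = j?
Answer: 1225/16 ≈ 76.563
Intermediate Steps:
g(j) = -2 + j/2
m = 7/2 (m = 1/(-2) + 4 = -½ + 4 = 7/2 ≈ 3.5000)
M(n) = -7/2 (M(n) = (-2 + (½)*(-5)) + 1 = (-2 - 5/2) + 1 = -9/2 + 1 = -7/2)
(m² + 1*M(-2))² = ((7/2)² + 1*(-7/2))² = (49/4 - 7/2)² = (35/4)² = 1225/16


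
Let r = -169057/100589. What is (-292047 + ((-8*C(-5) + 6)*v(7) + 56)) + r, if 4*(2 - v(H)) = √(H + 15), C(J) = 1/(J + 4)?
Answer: -29368435264/100589 - 7*√22/2 ≈ -2.9198e+5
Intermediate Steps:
C(J) = 1/(4 + J)
r = -169057/100589 (r = -169057*1/100589 = -169057/100589 ≈ -1.6807)
v(H) = 2 - √(15 + H)/4 (v(H) = 2 - √(H + 15)/4 = 2 - √(15 + H)/4)
(-292047 + ((-8*C(-5) + 6)*v(7) + 56)) + r = (-292047 + ((-8/(4 - 5) + 6)*(2 - √(15 + 7)/4) + 56)) - 169057/100589 = (-292047 + ((-8/(-1) + 6)*(2 - √22/4) + 56)) - 169057/100589 = (-292047 + ((-8*(-1) + 6)*(2 - √22/4) + 56)) - 169057/100589 = (-292047 + ((8 + 6)*(2 - √22/4) + 56)) - 169057/100589 = (-292047 + (14*(2 - √22/4) + 56)) - 169057/100589 = (-292047 + ((28 - 7*√22/2) + 56)) - 169057/100589 = (-292047 + (84 - 7*√22/2)) - 169057/100589 = (-291963 - 7*√22/2) - 169057/100589 = -29368435264/100589 - 7*√22/2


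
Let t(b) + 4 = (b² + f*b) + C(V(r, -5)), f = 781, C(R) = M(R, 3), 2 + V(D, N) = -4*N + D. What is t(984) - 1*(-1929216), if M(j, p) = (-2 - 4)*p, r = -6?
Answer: 3665954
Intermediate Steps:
V(D, N) = -2 + D - 4*N (V(D, N) = -2 + (-4*N + D) = -2 + (D - 4*N) = -2 + D - 4*N)
M(j, p) = -6*p
C(R) = -18 (C(R) = -6*3 = -18)
t(b) = -22 + b² + 781*b (t(b) = -4 + ((b² + 781*b) - 18) = -4 + (-18 + b² + 781*b) = -22 + b² + 781*b)
t(984) - 1*(-1929216) = (-22 + 984² + 781*984) - 1*(-1929216) = (-22 + 968256 + 768504) + 1929216 = 1736738 + 1929216 = 3665954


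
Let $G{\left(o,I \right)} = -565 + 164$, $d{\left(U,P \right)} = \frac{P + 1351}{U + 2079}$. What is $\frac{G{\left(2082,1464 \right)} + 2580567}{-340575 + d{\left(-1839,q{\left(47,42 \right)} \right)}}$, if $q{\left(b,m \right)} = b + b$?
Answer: $- \frac{123847968}{16347311} \approx -7.576$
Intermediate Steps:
$q{\left(b,m \right)} = 2 b$
$d{\left(U,P \right)} = \frac{1351 + P}{2079 + U}$
$G{\left(o,I \right)} = -401$
$\frac{G{\left(2082,1464 \right)} + 2580567}{-340575 + d{\left(-1839,q{\left(47,42 \right)} \right)}} = \frac{-401 + 2580567}{-340575 + \frac{1351 + 2 \cdot 47}{2079 - 1839}} = \frac{2580166}{-340575 + \frac{1351 + 94}{240}} = \frac{2580166}{-340575 + \frac{1}{240} \cdot 1445} = \frac{2580166}{-340575 + \frac{289}{48}} = \frac{2580166}{- \frac{16347311}{48}} = 2580166 \left(- \frac{48}{16347311}\right) = - \frac{123847968}{16347311}$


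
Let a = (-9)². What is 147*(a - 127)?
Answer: -6762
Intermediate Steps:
a = 81
147*(a - 127) = 147*(81 - 127) = 147*(-46) = -6762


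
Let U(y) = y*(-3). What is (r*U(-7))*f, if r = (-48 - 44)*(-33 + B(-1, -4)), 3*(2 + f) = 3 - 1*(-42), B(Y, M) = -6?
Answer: 979524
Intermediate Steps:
f = 13 (f = -2 + (3 - 1*(-42))/3 = -2 + (3 + 42)/3 = -2 + (1/3)*45 = -2 + 15 = 13)
U(y) = -3*y
r = 3588 (r = (-48 - 44)*(-33 - 6) = -92*(-39) = 3588)
(r*U(-7))*f = (3588*(-3*(-7)))*13 = (3588*21)*13 = 75348*13 = 979524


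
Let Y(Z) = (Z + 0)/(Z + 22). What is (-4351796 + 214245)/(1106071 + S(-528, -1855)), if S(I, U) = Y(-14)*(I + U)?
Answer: -16550204/4440965 ≈ -3.7267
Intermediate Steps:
Y(Z) = Z/(22 + Z)
S(I, U) = -7*I/4 - 7*U/4 (S(I, U) = (-14/(22 - 14))*(I + U) = (-14/8)*(I + U) = (-14*1/8)*(I + U) = -7*(I + U)/4 = -7*I/4 - 7*U/4)
(-4351796 + 214245)/(1106071 + S(-528, -1855)) = (-4351796 + 214245)/(1106071 + (-7/4*(-528) - 7/4*(-1855))) = -4137551/(1106071 + (924 + 12985/4)) = -4137551/(1106071 + 16681/4) = -4137551/4440965/4 = -4137551*4/4440965 = -16550204/4440965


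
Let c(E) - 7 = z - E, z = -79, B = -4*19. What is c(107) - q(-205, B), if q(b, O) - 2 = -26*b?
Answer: -5511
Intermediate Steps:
B = -76
q(b, O) = 2 - 26*b
c(E) = -72 - E (c(E) = 7 + (-79 - E) = -72 - E)
c(107) - q(-205, B) = (-72 - 1*107) - (2 - 26*(-205)) = (-72 - 107) - (2 + 5330) = -179 - 1*5332 = -179 - 5332 = -5511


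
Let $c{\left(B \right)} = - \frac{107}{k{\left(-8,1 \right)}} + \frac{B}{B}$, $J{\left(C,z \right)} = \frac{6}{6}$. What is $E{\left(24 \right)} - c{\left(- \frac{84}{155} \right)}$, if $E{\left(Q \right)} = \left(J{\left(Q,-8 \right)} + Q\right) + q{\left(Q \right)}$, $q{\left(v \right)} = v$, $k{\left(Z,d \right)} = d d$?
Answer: $155$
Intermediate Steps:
$J{\left(C,z \right)} = 1$ ($J{\left(C,z \right)} = 6 \cdot \frac{1}{6} = 1$)
$k{\left(Z,d \right)} = d^{2}$
$E{\left(Q \right)} = 1 + 2 Q$ ($E{\left(Q \right)} = \left(1 + Q\right) + Q = 1 + 2 Q$)
$c{\left(B \right)} = -106$ ($c{\left(B \right)} = - \frac{107}{1^{2}} + \frac{B}{B} = - \frac{107}{1} + 1 = \left(-107\right) 1 + 1 = -107 + 1 = -106$)
$E{\left(24 \right)} - c{\left(- \frac{84}{155} \right)} = \left(1 + 2 \cdot 24\right) - -106 = \left(1 + 48\right) + 106 = 49 + 106 = 155$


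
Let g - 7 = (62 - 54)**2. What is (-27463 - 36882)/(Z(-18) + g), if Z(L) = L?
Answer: -64345/53 ≈ -1214.1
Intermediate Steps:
g = 71 (g = 7 + (62 - 54)**2 = 7 + 8**2 = 7 + 64 = 71)
(-27463 - 36882)/(Z(-18) + g) = (-27463 - 36882)/(-18 + 71) = -64345/53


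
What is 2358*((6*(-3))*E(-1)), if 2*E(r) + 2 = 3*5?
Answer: -275886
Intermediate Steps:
E(r) = 13/2 (E(r) = -1 + (3*5)/2 = -1 + (1/2)*15 = -1 + 15/2 = 13/2)
2358*((6*(-3))*E(-1)) = 2358*((6*(-3))*(13/2)) = 2358*(-18*13/2) = 2358*(-117) = -275886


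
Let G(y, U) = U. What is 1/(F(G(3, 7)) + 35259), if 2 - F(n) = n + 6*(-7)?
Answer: 1/35296 ≈ 2.8332e-5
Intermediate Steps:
F(n) = 44 - n (F(n) = 2 - (n + 6*(-7)) = 2 - (n - 42) = 2 - (-42 + n) = 2 + (42 - n) = 44 - n)
1/(F(G(3, 7)) + 35259) = 1/((44 - 1*7) + 35259) = 1/((44 - 7) + 35259) = 1/(37 + 35259) = 1/35296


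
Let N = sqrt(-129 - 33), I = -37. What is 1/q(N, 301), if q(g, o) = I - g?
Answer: I/(-37*I + 9*sqrt(2)) ≈ -0.024167 + 0.0083135*I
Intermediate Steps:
N = 9*I*sqrt(2) (N = sqrt(-162) = 9*I*sqrt(2) ≈ 12.728*I)
q(g, o) = -37 - g
1/q(N, 301) = 1/(-37 - 9*I*sqrt(2))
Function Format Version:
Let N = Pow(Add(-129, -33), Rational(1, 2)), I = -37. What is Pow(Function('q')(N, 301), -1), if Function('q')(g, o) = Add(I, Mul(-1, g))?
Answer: Mul(I, Pow(Add(Mul(-37, I), Mul(9, Pow(2, Rational(1, 2)))), -1)) ≈ Add(-0.024167, Mul(0.0083135, I))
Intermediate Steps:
N = Mul(9, I, Pow(2, Rational(1, 2))) (N = Pow(-162, Rational(1, 2)) = Mul(9, I, Pow(2, Rational(1, 2))) ≈ Mul(12.728, I))
Function('q')(g, o) = Add(-37, Mul(-1, g))
Pow(Function('q')(N, 301), -1) = Pow(Add(-37, Mul(-1, Mul(9, I, Pow(2, Rational(1, 2))))), -1) = Pow(Add(-37, Mul(-9, I, Pow(2, Rational(1, 2)))), -1)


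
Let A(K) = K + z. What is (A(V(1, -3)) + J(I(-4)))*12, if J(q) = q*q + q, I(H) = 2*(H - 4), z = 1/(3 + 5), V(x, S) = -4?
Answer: 5667/2 ≈ 2833.5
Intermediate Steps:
z = 1/8 ≈ 0.12500
I(H) = -8 + 2*H (I(H) = 2*(-4 + H) = -8 + 2*H)
J(q) = q + q**2 (J(q) = q**2 + q = q + q**2)
A(K) = 1/8 + K (A(K) = K + 1/8 = 1/8 + K)
(A(V(1, -3)) + J(I(-4)))*12 = ((1/8 - 4) + (-8 + 2*(-4))*(1 + (-8 + 2*(-4))))*12 = (-31/8 + (-8 - 8)*(1 + (-8 - 8)))*12 = (-31/8 - 16*(1 - 16))*12 = (-31/8 - 16*(-15))*12 = (-31/8 + 240)*12 = (1889/8)*12 = 5667/2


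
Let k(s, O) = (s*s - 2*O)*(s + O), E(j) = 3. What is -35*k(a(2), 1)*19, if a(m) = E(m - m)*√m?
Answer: -10640 - 31920*√2 ≈ -55782.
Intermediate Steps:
a(m) = 3*√m
k(s, O) = (O + s)*(s² - 2*O) (k(s, O) = (s² - 2*O)*(O + s) = (O + s)*(s² - 2*O))
-35*k(a(2), 1)*19 = -35*((3*√2)³ - 2*1² + 1*(3*√2)² - 2*1*3*√2)*19 = -35*(54*√2 - 2*1 + 1*18 - 6*√2)*19 = -35*(54*√2 - 2 + 18 - 6*√2)*19 = -35*(16 + 48*√2)*19 = (-560 - 1680*√2)*19 = -10640 - 31920*√2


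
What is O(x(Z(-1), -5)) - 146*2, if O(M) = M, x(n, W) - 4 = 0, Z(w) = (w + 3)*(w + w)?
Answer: -288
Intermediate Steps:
Z(w) = 2*w*(3 + w) (Z(w) = (3 + w)*(2*w) = 2*w*(3 + w))
x(n, W) = 4 (x(n, W) = 4 + 0 = 4)
O(x(Z(-1), -5)) - 146*2 = 4 - 146*2 = 4 - 292 = -288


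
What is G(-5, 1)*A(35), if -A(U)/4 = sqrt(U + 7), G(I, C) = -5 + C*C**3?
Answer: 16*sqrt(42) ≈ 103.69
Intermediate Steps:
G(I, C) = -5 + C**4
A(U) = -4*sqrt(7 + U) (A(U) = -4*sqrt(U + 7) = -4*sqrt(7 + U))
G(-5, 1)*A(35) = (-5 + 1**4)*(-4*sqrt(7 + 35)) = (-5 + 1)*(-4*sqrt(42)) = -(-16)*sqrt(42) = 16*sqrt(42)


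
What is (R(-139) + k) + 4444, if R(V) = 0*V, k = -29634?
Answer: -25190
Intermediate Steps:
R(V) = 0
(R(-139) + k) + 4444 = (0 - 29634) + 4444 = -29634 + 4444 = -25190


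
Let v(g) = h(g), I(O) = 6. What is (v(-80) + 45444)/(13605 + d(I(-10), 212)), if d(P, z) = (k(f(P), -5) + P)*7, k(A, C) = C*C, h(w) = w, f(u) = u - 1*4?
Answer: 22682/6911 ≈ 3.2820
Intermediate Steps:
f(u) = -4 + u (f(u) = u - 4 = -4 + u)
v(g) = g
k(A, C) = C**2
d(P, z) = 175 + 7*P (d(P, z) = ((-5)**2 + P)*7 = (25 + P)*7 = 175 + 7*P)
(v(-80) + 45444)/(13605 + d(I(-10), 212)) = (-80 + 45444)/(13605 + (175 + 7*6)) = 45364/(13605 + (175 + 42)) = 45364/(13605 + 217) = 45364/13822 = 45364*(1/13822) = 22682/6911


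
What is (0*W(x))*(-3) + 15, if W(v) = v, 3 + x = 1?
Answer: 15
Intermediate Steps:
x = -2 (x = -3 + 1 = -2)
(0*W(x))*(-3) + 15 = (0*(-2))*(-3) + 15 = 0*(-3) + 15 = 0 + 15 = 15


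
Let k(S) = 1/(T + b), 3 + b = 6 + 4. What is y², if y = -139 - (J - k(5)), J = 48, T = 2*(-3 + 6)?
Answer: 5904900/169 ≈ 34940.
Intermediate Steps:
b = 7 (b = -3 + (6 + 4) = -3 + 10 = 7)
T = 6 (T = 2*3 = 6)
k(S) = 1/13 (k(S) = 1/(6 + 7) = 1/13)
y = -2430/13 (y = -139 - (48 - 1*1/13) = -139 - (48 - 1/13) = -139 - 1*623/13 = -139 - 623/13 = -2430/13 ≈ -186.92)
y² = (-2430/13)² = 5904900/169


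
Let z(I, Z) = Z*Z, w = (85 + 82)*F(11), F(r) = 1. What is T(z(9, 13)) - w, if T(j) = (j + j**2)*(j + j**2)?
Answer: 825412733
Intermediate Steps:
w = 167 (w = (85 + 82)*1 = 167*1 = 167)
z(I, Z) = Z**2
T(j) = (j + j**2)**2
T(z(9, 13)) - w = (13**2)**2*(1 + 13**2)**2 - 1*167 = 169**2*(1 + 169)**2 - 167 = 28561*170**2 - 167 = 28561*28900 - 167 = 825412900 - 167 = 825412733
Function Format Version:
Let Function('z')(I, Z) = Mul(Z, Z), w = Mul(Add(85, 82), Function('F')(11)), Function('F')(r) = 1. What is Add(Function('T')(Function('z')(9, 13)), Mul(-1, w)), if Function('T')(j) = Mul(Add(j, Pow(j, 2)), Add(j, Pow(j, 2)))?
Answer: 825412733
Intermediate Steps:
w = 167 (w = Mul(Add(85, 82), 1) = Mul(167, 1) = 167)
Function('z')(I, Z) = Pow(Z, 2)
Function('T')(j) = Pow(Add(j, Pow(j, 2)), 2)
Add(Function('T')(Function('z')(9, 13)), Mul(-1, w)) = Add(Mul(Pow(Pow(13, 2), 2), Pow(Add(1, Pow(13, 2)), 2)), Mul(-1, 167)) = Add(Mul(Pow(169, 2), Pow(Add(1, 169), 2)), -167) = Add(Mul(28561, Pow(170, 2)), -167) = Add(Mul(28561, 28900), -167) = Add(825412900, -167) = 825412733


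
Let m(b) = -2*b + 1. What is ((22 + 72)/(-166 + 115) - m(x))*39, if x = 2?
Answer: 767/17 ≈ 45.118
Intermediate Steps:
m(b) = 1 - 2*b
((22 + 72)/(-166 + 115) - m(x))*39 = ((22 + 72)/(-166 + 115) - (1 - 2*2))*39 = (94/(-51) - (1 - 4))*39 = (94*(-1/51) - 1*(-3))*39 = (-94/51 + 3)*39 = (59/51)*39 = 767/17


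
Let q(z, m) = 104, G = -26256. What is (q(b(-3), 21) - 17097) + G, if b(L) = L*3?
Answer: -43249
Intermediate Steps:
b(L) = 3*L
(q(b(-3), 21) - 17097) + G = (104 - 17097) - 26256 = -16993 - 26256 = -43249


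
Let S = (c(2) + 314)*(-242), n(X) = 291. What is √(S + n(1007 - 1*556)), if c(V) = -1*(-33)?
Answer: I*√83683 ≈ 289.28*I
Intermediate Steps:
c(V) = 33
S = -83974 (S = (33 + 314)*(-242) = 347*(-242) = -83974)
√(S + n(1007 - 1*556)) = √(-83974 + 291) = √(-83683) = I*√83683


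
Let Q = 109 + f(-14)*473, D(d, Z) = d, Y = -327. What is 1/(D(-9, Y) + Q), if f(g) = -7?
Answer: -1/3211 ≈ -0.00031143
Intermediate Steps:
Q = -3202 (Q = 109 - 7*473 = 109 - 3311 = -3202)
1/(D(-9, Y) + Q) = 1/(-9 - 3202) = 1/(-3211) = -1/3211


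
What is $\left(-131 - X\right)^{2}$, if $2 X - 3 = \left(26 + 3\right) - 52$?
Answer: $14641$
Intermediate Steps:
$X = -10$ ($X = \frac{3}{2} + \frac{\left(26 + 3\right) - 52}{2} = \frac{3}{2} + \frac{29 - 52}{2} = \frac{3}{2} + \frac{1}{2} \left(-23\right) = \frac{3}{2} - \frac{23}{2} = -10$)
$\left(-131 - X\right)^{2} = \left(-131 - -10\right)^{2} = \left(-131 + 10\right)^{2} = \left(-121\right)^{2} = 14641$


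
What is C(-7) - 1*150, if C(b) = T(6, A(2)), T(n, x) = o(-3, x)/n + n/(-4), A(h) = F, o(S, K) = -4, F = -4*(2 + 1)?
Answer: -913/6 ≈ -152.17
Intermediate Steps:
F = -12 (F = -4*3 = -12)
A(h) = -12
T(n, x) = -4/n - n/4 (T(n, x) = -4/n + n/(-4) = -4/n + n*(-1/4) = -4/n - n/4)
C(b) = -13/6 (C(b) = -4/6 - 1/4*6 = -4*1/6 - 3/2 = -2/3 - 3/2 = -13/6)
C(-7) - 1*150 = -13/6 - 1*150 = -13/6 - 150 = -913/6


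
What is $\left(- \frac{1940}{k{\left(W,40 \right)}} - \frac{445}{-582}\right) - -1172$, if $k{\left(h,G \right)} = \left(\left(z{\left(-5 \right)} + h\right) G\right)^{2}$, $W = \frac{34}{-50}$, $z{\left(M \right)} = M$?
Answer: $\frac{110099815913}{93883584} \approx 1172.7$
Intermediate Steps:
$W = - \frac{17}{25}$ ($W = 34 \left(- \frac{1}{50}\right) = - \frac{17}{25} \approx -0.68$)
$k{\left(h,G \right)} = G^{2} \left(-5 + h\right)^{2}$ ($k{\left(h,G \right)} = \left(\left(-5 + h\right) G\right)^{2} = \left(G \left(-5 + h\right)\right)^{2} = G^{2} \left(-5 + h\right)^{2}$)
$\left(- \frac{1940}{k{\left(W,40 \right)}} - \frac{445}{-582}\right) - -1172 = \left(- \frac{1940}{40^{2} \left(-5 - \frac{17}{25}\right)^{2}} - \frac{445}{-582}\right) - -1172 = \left(- \frac{1940}{1600 \left(- \frac{142}{25}\right)^{2}} - - \frac{445}{582}\right) + 1172 = \left(- \frac{1940}{1600 \cdot \frac{20164}{625}} + \frac{445}{582}\right) + 1172 = \left(- \frac{1940}{\frac{1290496}{25}} + \frac{445}{582}\right) + 1172 = \left(\left(-1940\right) \frac{25}{1290496} + \frac{445}{582}\right) + 1172 = \left(- \frac{12125}{322624} + \frac{445}{582}\right) + 1172 = \frac{68255465}{93883584} + 1172 = \frac{110099815913}{93883584}$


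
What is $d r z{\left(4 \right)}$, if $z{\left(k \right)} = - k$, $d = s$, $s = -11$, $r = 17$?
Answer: $748$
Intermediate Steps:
$d = -11$
$d r z{\left(4 \right)} = \left(-11\right) 17 \left(\left(-1\right) 4\right) = \left(-187\right) \left(-4\right) = 748$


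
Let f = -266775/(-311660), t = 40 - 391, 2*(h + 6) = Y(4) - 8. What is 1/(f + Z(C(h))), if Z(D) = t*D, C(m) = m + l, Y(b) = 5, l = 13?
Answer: -62332/120278571 ≈ -0.00051823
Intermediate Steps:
h = -15/2 (h = -6 + (5 - 8)/2 = -6 + (1/2)*(-3) = -6 - 3/2 = -15/2 ≈ -7.5000)
C(m) = 13 + m (C(m) = m + 13 = 13 + m)
t = -351
f = 53355/62332 (f = -266775*(-1/311660) = 53355/62332 ≈ 0.85598)
Z(D) = -351*D
1/(f + Z(C(h))) = 1/(53355/62332 - 351*(13 - 15/2)) = 1/(53355/62332 - 351*11/2) = 1/(53355/62332 - 3861/2) = 1/(-120278571/62332) = -62332/120278571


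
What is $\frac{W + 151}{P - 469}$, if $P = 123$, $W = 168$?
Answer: $- \frac{319}{346} \approx -0.92197$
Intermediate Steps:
$\frac{W + 151}{P - 469} = \frac{168 + 151}{123 - 469} = \frac{319}{-346} = 319 \left(- \frac{1}{346}\right) = - \frac{319}{346}$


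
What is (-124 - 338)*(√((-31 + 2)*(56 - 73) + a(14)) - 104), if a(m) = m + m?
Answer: 48048 - 462*√521 ≈ 37503.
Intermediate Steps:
a(m) = 2*m
(-124 - 338)*(√((-31 + 2)*(56 - 73) + a(14)) - 104) = (-124 - 338)*(√((-31 + 2)*(56 - 73) + 2*14) - 104) = -462*(√(-29*(-17) + 28) - 104) = -462*(√(493 + 28) - 104) = -462*(√521 - 104) = -462*(-104 + √521) = 48048 - 462*√521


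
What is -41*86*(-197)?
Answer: 694622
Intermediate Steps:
-41*86*(-197) = -3526*(-197) = 694622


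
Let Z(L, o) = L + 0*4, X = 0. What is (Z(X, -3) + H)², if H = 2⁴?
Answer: 256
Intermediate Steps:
H = 16
Z(L, o) = L (Z(L, o) = L + 0 = L)
(Z(X, -3) + H)² = (0 + 16)² = 16² = 256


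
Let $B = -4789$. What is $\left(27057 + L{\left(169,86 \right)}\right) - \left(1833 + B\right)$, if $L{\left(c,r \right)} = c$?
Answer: $30182$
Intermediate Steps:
$\left(27057 + L{\left(169,86 \right)}\right) - \left(1833 + B\right) = \left(27057 + 169\right) - -2956 = 27226 + \left(-1833 + 4789\right) = 27226 + 2956 = 30182$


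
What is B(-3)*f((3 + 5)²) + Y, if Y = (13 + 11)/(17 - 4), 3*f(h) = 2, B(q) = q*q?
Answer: 102/13 ≈ 7.8462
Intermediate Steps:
B(q) = q²
f(h) = ⅔ (f(h) = (⅓)*2 = ⅔)
Y = 24/13 ≈ 1.8462
B(-3)*f((3 + 5)²) + Y = (-3)²*(⅔) + 24/13 = 9*(⅔) + 24/13 = 6 + 24/13 = 102/13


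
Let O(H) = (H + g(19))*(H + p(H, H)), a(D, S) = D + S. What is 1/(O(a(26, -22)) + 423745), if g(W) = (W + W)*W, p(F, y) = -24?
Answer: 1/409225 ≈ 2.4436e-6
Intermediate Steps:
g(W) = 2*W² (g(W) = (2*W)*W = 2*W²)
O(H) = (-24 + H)*(722 + H) (O(H) = (H + 2*19²)*(H - 24) = (H + 2*361)*(-24 + H) = (H + 722)*(-24 + H) = (722 + H)*(-24 + H) = (-24 + H)*(722 + H))
1/(O(a(26, -22)) + 423745) = 1/((-17328 + (26 - 22)² + 698*(26 - 22)) + 423745) = 1/((-17328 + 4² + 698*4) + 423745) = 1/((-17328 + 16 + 2792) + 423745) = 1/(-14520 + 423745) = 1/409225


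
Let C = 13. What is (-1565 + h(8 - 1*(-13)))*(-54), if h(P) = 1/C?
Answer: 1098576/13 ≈ 84506.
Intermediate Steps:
h(P) = 1/13
(-1565 + h(8 - 1*(-13)))*(-54) = (-1565 + 1/13)*(-54) = -20344/13*(-54) = 1098576/13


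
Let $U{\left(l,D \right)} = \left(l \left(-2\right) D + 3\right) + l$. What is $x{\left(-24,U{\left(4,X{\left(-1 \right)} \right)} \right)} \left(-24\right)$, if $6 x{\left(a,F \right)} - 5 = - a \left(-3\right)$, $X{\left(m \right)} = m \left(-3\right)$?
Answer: $268$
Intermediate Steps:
$X{\left(m \right)} = - 3 m$
$U{\left(l,D \right)} = 3 + l - 2 D l$ ($U{\left(l,D \right)} = \left(- 2 l D + 3\right) + l = \left(- 2 D l + 3\right) + l = \left(3 - 2 D l\right) + l = 3 + l - 2 D l$)
$x{\left(a,F \right)} = \frac{5}{6} + \frac{a}{2}$ ($x{\left(a,F \right)} = \frac{5}{6} + \frac{- a \left(-3\right)}{6} = \frac{5}{6} + \frac{3 a}{6} = \frac{5}{6} + \frac{a}{2}$)
$x{\left(-24,U{\left(4,X{\left(-1 \right)} \right)} \right)} \left(-24\right) = \left(\frac{5}{6} + \frac{1}{2} \left(-24\right)\right) \left(-24\right) = \left(\frac{5}{6} - 12\right) \left(-24\right) = \left(- \frac{67}{6}\right) \left(-24\right) = 268$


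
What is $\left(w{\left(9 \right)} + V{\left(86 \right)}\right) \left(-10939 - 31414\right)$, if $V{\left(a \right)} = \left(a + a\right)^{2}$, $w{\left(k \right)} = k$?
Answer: $-1253352329$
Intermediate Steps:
$V{\left(a \right)} = 4 a^{2}$ ($V{\left(a \right)} = \left(2 a\right)^{2} = 4 a^{2}$)
$\left(w{\left(9 \right)} + V{\left(86 \right)}\right) \left(-10939 - 31414\right) = \left(9 + 4 \cdot 86^{2}\right) \left(-10939 - 31414\right) = \left(9 + 4 \cdot 7396\right) \left(-42353\right) = \left(9 + 29584\right) \left(-42353\right) = 29593 \left(-42353\right) = -1253352329$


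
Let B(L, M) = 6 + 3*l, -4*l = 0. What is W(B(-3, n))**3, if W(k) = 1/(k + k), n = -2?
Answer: 1/1728 ≈ 0.00057870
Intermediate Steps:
l = 0 (l = -1/4*0 = 0)
B(L, M) = 6 (B(L, M) = 6 + 3*0 = 6 + 0 = 6)
W(k) = 1/(2*k)
W(B(-3, n))**3 = ((1/2)/6)**3 = ((1/2)*(1/6))**3 = (1/12)**3 = 1/1728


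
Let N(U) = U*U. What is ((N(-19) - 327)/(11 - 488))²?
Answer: 1156/227529 ≈ 0.0050807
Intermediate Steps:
N(U) = U²
((N(-19) - 327)/(11 - 488))² = (((-19)² - 327)/(11 - 488))² = ((361 - 327)/(-477))² = (34*(-1/477))² = (-34/477)² = 1156/227529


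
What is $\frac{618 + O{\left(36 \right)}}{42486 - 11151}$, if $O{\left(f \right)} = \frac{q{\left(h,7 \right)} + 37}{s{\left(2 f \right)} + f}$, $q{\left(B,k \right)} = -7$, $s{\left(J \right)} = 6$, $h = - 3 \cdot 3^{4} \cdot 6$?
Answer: $\frac{4331}{219345} \approx 0.019745$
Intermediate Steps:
$h = -1458$ ($h = \left(-3\right) 81 \cdot 6 = \left(-243\right) 6 = -1458$)
$O{\left(f \right)} = \frac{30}{6 + f}$ ($O{\left(f \right)} = \frac{-7 + 37}{6 + f} = \frac{30}{6 + f}$)
$\frac{618 + O{\left(36 \right)}}{42486 - 11151} = \frac{618 + \frac{30}{6 + 36}}{42486 - 11151} = \frac{618 + \frac{30}{42}}{31335} = \left(618 + 30 \cdot \frac{1}{42}\right) \frac{1}{31335} = \left(618 + \frac{5}{7}\right) \frac{1}{31335} = \frac{4331}{7} \cdot \frac{1}{31335} = \frac{4331}{219345}$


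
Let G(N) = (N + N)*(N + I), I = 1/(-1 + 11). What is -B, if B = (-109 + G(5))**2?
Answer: -3364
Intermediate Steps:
I = 1/10 ≈ 0.10000
G(N) = 2*N*(1/10 + N) (G(N) = (N + N)*(N + 1/10) = (2*N)*(1/10 + N) = 2*N*(1/10 + N))
B = 3364 (B = (-109 + (1/5)*5*(1 + 10*5))**2 = (-109 + (1/5)*5*(1 + 50))**2 = (-109 + (1/5)*5*51)**2 = (-109 + 51)**2 = (-58)**2 = 3364)
-B = -1*3364 = -3364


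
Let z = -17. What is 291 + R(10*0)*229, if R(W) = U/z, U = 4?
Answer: 4031/17 ≈ 237.12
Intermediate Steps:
R(W) = -4/17 (R(W) = 4/(-17) = 4*(-1/17) = -4/17)
291 + R(10*0)*229 = 291 - 4/17*229 = 291 - 916/17 = 4031/17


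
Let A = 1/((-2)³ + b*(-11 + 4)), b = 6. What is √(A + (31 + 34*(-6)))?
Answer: I*√17302/10 ≈ 13.154*I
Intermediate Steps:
A = -1/50 (A = 1/((-2)³ + 6*(-11 + 4)) = 1/(-8 + 6*(-7)) = 1/(-8 - 42) = 1/(-50) = -1/50 ≈ -0.020000)
√(A + (31 + 34*(-6))) = √(-1/50 + (31 + 34*(-6))) = √(-1/50 + (31 - 204)) = √(-1/50 - 173) = √(-8651/50) = I*√17302/10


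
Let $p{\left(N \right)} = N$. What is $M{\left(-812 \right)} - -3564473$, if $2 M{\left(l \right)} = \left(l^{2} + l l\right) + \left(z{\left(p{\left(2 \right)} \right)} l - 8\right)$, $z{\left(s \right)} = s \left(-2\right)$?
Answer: $4225437$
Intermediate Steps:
$z{\left(s \right)} = - 2 s$
$M{\left(l \right)} = -4 + l^{2} - 2 l$ ($M{\left(l \right)} = \frac{\left(l^{2} + l l\right) + \left(\left(-2\right) 2 l - 8\right)}{2} = \frac{\left(l^{2} + l^{2}\right) - \left(8 + 4 l\right)}{2} = \frac{2 l^{2} - \left(8 + 4 l\right)}{2} = \frac{-8 - 4 l + 2 l^{2}}{2} = -4 + l^{2} - 2 l$)
$M{\left(-812 \right)} - -3564473 = \left(-4 + \left(-812\right)^{2} - -1624\right) - -3564473 = \left(-4 + 659344 + 1624\right) + 3564473 = 660964 + 3564473 = 4225437$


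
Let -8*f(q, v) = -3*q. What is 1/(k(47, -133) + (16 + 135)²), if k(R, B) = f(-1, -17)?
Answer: 8/182405 ≈ 4.3858e-5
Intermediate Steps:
f(q, v) = 3*q/8 (f(q, v) = -(-1)*3*q/8 = -(-3)*q/8 = 3*q/8)
k(R, B) = -3/8 (k(R, B) = (3/8)*(-1) = -3/8)
1/(k(47, -133) + (16 + 135)²) = 1/(-3/8 + (16 + 135)²) = 1/(-3/8 + 151²) = 1/(-3/8 + 22801) = 1/(182405/8) = 8/182405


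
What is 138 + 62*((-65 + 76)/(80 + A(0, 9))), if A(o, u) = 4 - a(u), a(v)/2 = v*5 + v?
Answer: 1315/12 ≈ 109.58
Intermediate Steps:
a(v) = 12*v (a(v) = 2*(v*5 + v) = 2*(5*v + v) = 2*(6*v) = 12*v)
A(o, u) = 4 - 12*u
138 + 62*((-65 + 76)/(80 + A(0, 9))) = 138 + 62*((-65 + 76)/(80 + (4 - 12*9))) = 138 + 62*(11/(80 + (4 - 108))) = 138 + 62*(11/(80 - 104)) = 138 + 62*(11/(-24)) = 138 + 62*(11*(-1/24)) = 138 + 62*(-11/24) = 138 - 341/12 = 1315/12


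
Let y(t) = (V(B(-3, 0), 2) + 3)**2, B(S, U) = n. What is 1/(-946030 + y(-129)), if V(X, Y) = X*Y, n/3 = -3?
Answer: -1/945805 ≈ -1.0573e-6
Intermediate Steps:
n = -9 (n = 3*(-3) = -9)
B(S, U) = -9
y(t) = 225 (y(t) = (-9*2 + 3)**2 = (-18 + 3)**2 = (-15)**2 = 225)
1/(-946030 + y(-129)) = 1/(-946030 + 225) = 1/(-945805) = -1/945805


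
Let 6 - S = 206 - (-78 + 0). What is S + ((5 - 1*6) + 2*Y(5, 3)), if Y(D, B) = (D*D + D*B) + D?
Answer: -189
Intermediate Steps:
Y(D, B) = D + D² + B*D (Y(D, B) = (D² + B*D) + D = D + D² + B*D)
S = -278 (S = 6 - (206 - (-78 + 0)) = 6 - (206 - 1*(-78)) = 6 - (206 + 78) = 6 - 1*284 = 6 - 284 = -278)
S + ((5 - 1*6) + 2*Y(5, 3)) = -278 + ((5 - 1*6) + 2*(5*(1 + 3 + 5))) = -278 + ((5 - 6) + 2*(5*9)) = -278 + (-1 + 2*45) = -278 + (-1 + 90) = -278 + 89 = -189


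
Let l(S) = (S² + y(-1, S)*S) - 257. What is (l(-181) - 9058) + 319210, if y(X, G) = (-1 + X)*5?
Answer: 344466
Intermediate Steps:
y(X, G) = -5 + 5*X
l(S) = -257 + S² - 10*S (l(S) = (S² + (-5 + 5*(-1))*S) - 257 = (S² + (-5 - 5)*S) - 257 = (S² - 10*S) - 257 = -257 + S² - 10*S)
(l(-181) - 9058) + 319210 = ((-257 + (-181)² - 10*(-181)) - 9058) + 319210 = ((-257 + 32761 + 1810) - 9058) + 319210 = (34314 - 9058) + 319210 = 25256 + 319210 = 344466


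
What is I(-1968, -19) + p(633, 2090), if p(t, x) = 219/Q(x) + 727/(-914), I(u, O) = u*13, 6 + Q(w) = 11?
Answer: -116722349/4570 ≈ -25541.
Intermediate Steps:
Q(w) = 5 (Q(w) = -6 + 11 = 5)
I(u, O) = 13*u
p(t, x) = 196531/4570 (p(t, x) = 219/5 + 727/(-914) = 219*(⅕) + 727*(-1/914) = 219/5 - 727/914 = 196531/4570)
I(-1968, -19) + p(633, 2090) = 13*(-1968) + 196531/4570 = -25584 + 196531/4570 = -116722349/4570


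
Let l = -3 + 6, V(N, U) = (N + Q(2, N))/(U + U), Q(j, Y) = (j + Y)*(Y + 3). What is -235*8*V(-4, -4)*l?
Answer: -1410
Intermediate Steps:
Q(j, Y) = (3 + Y)*(Y + j) (Q(j, Y) = (Y + j)*(3 + Y) = (3 + Y)*(Y + j))
V(N, U) = (6 + N² + 6*N)/(2*U) (V(N, U) = (N + (N² + 3*N + 3*2 + N*2))/(U + U) = (N + (N² + 3*N + 6 + 2*N))/((2*U)) = (N + (6 + N² + 5*N))*(1/(2*U)) = (6 + N² + 6*N)*(1/(2*U)) = (6 + N² + 6*N)/(2*U))
l = 3
-235*8*V(-4, -4)*l = -235*8*((½)*(6 + (-4)² + 6*(-4))/(-4))*3 = -235*8*((½)*(-¼)*(6 + 16 - 24))*3 = -235*8*((½)*(-¼)*(-2))*3 = -235*8*(¼)*3 = -470*3 = -235*6 = -1410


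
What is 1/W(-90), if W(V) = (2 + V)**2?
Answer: 1/7744 ≈ 0.00012913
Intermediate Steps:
1/W(-90) = 1/((2 - 90)**2) = 1/((-88)**2) = 1/7744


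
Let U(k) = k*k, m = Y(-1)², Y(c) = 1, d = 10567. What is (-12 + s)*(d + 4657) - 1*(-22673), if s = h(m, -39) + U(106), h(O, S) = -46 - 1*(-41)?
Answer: 170820729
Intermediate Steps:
m = 1 (m = 1² = 1)
U(k) = k²
h(O, S) = -5 (h(O, S) = -46 + 41 = -5)
s = 11231 (s = -5 + 106² = -5 + 11236 = 11231)
(-12 + s)*(d + 4657) - 1*(-22673) = (-12 + 11231)*(10567 + 4657) - 1*(-22673) = 11219*15224 + 22673 = 170798056 + 22673 = 170820729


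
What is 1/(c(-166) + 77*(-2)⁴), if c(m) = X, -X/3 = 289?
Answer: 1/365 ≈ 0.0027397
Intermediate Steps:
X = -867 (X = -3*289 = -867)
c(m) = -867
1/(c(-166) + 77*(-2)⁴) = 1/(-867 + 77*(-2)⁴) = 1/(-867 + 77*16) = 1/(-867 + 1232) = 1/365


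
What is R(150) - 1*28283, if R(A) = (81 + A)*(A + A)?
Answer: 41017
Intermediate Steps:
R(A) = 2*A*(81 + A) (R(A) = (81 + A)*(2*A) = 2*A*(81 + A))
R(150) - 1*28283 = 2*150*(81 + 150) - 1*28283 = 2*150*231 - 28283 = 69300 - 28283 = 41017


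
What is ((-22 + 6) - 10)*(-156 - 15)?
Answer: 4446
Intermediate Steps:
((-22 + 6) - 10)*(-156 - 15) = (-16 - 10)*(-171) = -26*(-171) = 4446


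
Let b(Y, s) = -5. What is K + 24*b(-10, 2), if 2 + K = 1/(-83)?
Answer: -10127/83 ≈ -122.01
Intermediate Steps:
K = -167/83 (K = -2 + 1/(-83) = -2 - 1/83 = -167/83 ≈ -2.0120)
K + 24*b(-10, 2) = -167/83 + 24*(-5) = -167/83 - 120 = -10127/83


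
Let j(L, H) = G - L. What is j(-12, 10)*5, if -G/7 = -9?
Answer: 375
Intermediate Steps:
G = 63 (G = -7*(-9) = 63)
j(L, H) = 63 - L
j(-12, 10)*5 = (63 - 1*(-12))*5 = (63 + 12)*5 = 75*5 = 375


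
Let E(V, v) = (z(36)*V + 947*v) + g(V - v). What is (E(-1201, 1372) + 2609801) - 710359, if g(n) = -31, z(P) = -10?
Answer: 3210705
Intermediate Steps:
E(V, v) = -31 - 10*V + 947*v (E(V, v) = (-10*V + 947*v) - 31 = -31 - 10*V + 947*v)
(E(-1201, 1372) + 2609801) - 710359 = ((-31 - 10*(-1201) + 947*1372) + 2609801) - 710359 = ((-31 + 12010 + 1299284) + 2609801) - 710359 = (1311263 + 2609801) - 710359 = 3921064 - 710359 = 3210705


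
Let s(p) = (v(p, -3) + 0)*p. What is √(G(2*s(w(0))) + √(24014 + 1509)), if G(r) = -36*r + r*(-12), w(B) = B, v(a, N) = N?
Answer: 25523^(¼) ≈ 12.640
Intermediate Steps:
s(p) = -3*p (s(p) = (-3 + 0)*p = -3*p)
G(r) = -48*r (G(r) = -36*r - 12*r = -48*r)
√(G(2*s(w(0))) + √(24014 + 1509)) = √(-96*(-3*0) + √(24014 + 1509)) = √(-96*0 + √25523) = √(-48*0 + √25523) = √(0 + √25523) = √(√25523) = 25523^(¼)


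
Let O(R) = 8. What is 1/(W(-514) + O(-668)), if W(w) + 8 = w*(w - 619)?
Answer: 1/582362 ≈ 1.7171e-6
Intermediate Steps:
W(w) = -8 + w*(-619 + w) (W(w) = -8 + w*(w - 619) = -8 + w*(-619 + w))
1/(W(-514) + O(-668)) = 1/((-8 + (-514)² - 619*(-514)) + 8) = 1/((-8 + 264196 + 318166) + 8) = 1/(582354 + 8) = 1/582362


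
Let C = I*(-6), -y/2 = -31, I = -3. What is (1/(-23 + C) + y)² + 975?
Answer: 119856/25 ≈ 4794.2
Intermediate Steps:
y = 62 (y = -2*(-31) = 62)
C = 18 (C = -3*(-6) = 18)
(1/(-23 + C) + y)² + 975 = (1/(-23 + 18) + 62)² + 975 = (1/(-5) + 62)² + 975 = (-⅕ + 62)² + 975 = (309/5)² + 975 = 95481/25 + 975 = 119856/25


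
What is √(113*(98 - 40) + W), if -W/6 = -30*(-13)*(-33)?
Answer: √83774 ≈ 289.44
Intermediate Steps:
W = 77220 (W = -6*(-30*(-13))*(-33) = -2340*(-33) = -6*(-12870) = 77220)
√(113*(98 - 40) + W) = √(113*(98 - 40) + 77220) = √(113*58 + 77220) = √(6554 + 77220) = √83774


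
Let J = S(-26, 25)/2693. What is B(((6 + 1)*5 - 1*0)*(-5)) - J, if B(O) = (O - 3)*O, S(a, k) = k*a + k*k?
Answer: 83886975/2693 ≈ 31150.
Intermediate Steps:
S(a, k) = k**2 + a*k (S(a, k) = a*k + k**2 = k**2 + a*k)
B(O) = O*(-3 + O) (B(O) = (-3 + O)*O = O*(-3 + O))
J = -25/2693 (J = (25*(-26 + 25))/2693 = (25*(-1))*(1/2693) = -25*1/2693 = -25/2693 ≈ -0.0092833)
B(((6 + 1)*5 - 1*0)*(-5)) - J = (((6 + 1)*5 - 1*0)*(-5))*(-3 + ((6 + 1)*5 - 1*0)*(-5)) - 1*(-25/2693) = ((7*5 + 0)*(-5))*(-3 + (7*5 + 0)*(-5)) + 25/2693 = ((35 + 0)*(-5))*(-3 + (35 + 0)*(-5)) + 25/2693 = (35*(-5))*(-3 + 35*(-5)) + 25/2693 = -175*(-3 - 175) + 25/2693 = -175*(-178) + 25/2693 = 31150 + 25/2693 = 83886975/2693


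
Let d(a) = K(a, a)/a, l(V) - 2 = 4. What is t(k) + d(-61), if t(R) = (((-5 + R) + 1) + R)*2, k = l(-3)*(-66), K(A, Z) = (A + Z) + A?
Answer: -1589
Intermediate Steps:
l(V) = 6 (l(V) = 2 + 4 = 6)
K(A, Z) = Z + 2*A
d(a) = 3 (d(a) = (a + 2*a)/a = (3*a)/a = 3)
k = -396 (k = 6*(-66) = -396)
t(R) = -8 + 4*R (t(R) = ((-4 + R) + R)*2 = (-4 + 2*R)*2 = -8 + 4*R)
t(k) + d(-61) = (-8 + 4*(-396)) + 3 = (-8 - 1584) + 3 = -1592 + 3 = -1589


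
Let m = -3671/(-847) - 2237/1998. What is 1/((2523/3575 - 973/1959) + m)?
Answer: 359149640850/1229567862899 ≈ 0.29209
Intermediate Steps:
m = 5439919/1692306 (m = -3671*(-1/847) - 2237*1/1998 = 3671/847 - 2237/1998 = 5439919/1692306 ≈ 3.2145)
1/((2523/3575 - 973/1959) + m) = 1/((2523/3575 - 973/1959) + 5439919/1692306) = 1/(1464082/7003425 + 5439919/1692306) = 1/(1229567862899/359149640850) = 359149640850/1229567862899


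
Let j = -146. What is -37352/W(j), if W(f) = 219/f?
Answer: 74704/3 ≈ 24901.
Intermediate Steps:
-37352/W(j) = -37352/(219/(-146)) = -37352/(219*(-1/146)) = -37352/(-3/2) = -37352*(-⅔) = 74704/3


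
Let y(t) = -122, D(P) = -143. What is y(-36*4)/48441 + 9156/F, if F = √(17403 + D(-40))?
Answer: -122/48441 + 4578*√4315/4315 ≈ 69.690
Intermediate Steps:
F = 2*√4315 (F = √(17403 - 143) = √17260 = 2*√4315 ≈ 131.38)
y(-36*4)/48441 + 9156/F = -122/48441 + 9156/((2*√4315)) = -122*1/48441 + 9156*(√4315/8630) = -122/48441 + 4578*√4315/4315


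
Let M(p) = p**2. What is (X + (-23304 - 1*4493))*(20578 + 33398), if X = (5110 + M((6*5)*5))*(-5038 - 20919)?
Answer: -38684629804392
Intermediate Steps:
X = -716672770 (X = (5110 + ((6*5)*5)**2)*(-5038 - 20919) = (5110 + (30*5)**2)*(-25957) = (5110 + 150**2)*(-25957) = (5110 + 22500)*(-25957) = 27610*(-25957) = -716672770)
(X + (-23304 - 1*4493))*(20578 + 33398) = (-716672770 + (-23304 - 1*4493))*(20578 + 33398) = (-716672770 + (-23304 - 4493))*53976 = (-716672770 - 27797)*53976 = -716700567*53976 = -38684629804392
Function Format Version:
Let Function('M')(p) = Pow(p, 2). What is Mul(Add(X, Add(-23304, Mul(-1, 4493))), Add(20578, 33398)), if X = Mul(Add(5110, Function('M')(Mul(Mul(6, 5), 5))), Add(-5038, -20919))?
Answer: -38684629804392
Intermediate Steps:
X = -716672770 (X = Mul(Add(5110, Pow(Mul(Mul(6, 5), 5), 2)), Add(-5038, -20919)) = Mul(Add(5110, Pow(Mul(30, 5), 2)), -25957) = Mul(Add(5110, Pow(150, 2)), -25957) = Mul(Add(5110, 22500), -25957) = Mul(27610, -25957) = -716672770)
Mul(Add(X, Add(-23304, Mul(-1, 4493))), Add(20578, 33398)) = Mul(Add(-716672770, Add(-23304, Mul(-1, 4493))), Add(20578, 33398)) = Mul(Add(-716672770, Add(-23304, -4493)), 53976) = Mul(Add(-716672770, -27797), 53976) = Mul(-716700567, 53976) = -38684629804392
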